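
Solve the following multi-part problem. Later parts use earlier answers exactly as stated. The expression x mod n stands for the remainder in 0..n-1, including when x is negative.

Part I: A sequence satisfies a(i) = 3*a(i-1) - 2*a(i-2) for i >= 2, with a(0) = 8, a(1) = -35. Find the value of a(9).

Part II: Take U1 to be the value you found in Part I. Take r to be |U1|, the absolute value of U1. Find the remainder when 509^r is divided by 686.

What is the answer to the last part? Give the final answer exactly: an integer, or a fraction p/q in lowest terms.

31

Part I: a(2) = 3*(-35) - 2*(8) = -121; iterating: a(2)=-121, a(3)=-293, a(4)=-637, a(5)=-1325, a(6)=-2701, a(7)=-5453, a(8)=-10957, a(9)=-21965; answer -21965
Part II: U1 = -21965; r = 21965; squarings mod 686: 509^1=509, 509^2=459, 509^4=79, 509^8=67, 509^16=373, 509^32=557, 509^64=177, 509^128=459, 509^256=79, 509^512=67, 509^1024=373, 509^2048=557, 509^4096=177, 509^8192=459, 509^16384=79; 509^21965 = 509^1 * 509^4 * 509^8 * 509^64 * 509^128 * 509^256 * 509^1024 * 509^4096 * 509^16384 = 31 (mod 686); answer 31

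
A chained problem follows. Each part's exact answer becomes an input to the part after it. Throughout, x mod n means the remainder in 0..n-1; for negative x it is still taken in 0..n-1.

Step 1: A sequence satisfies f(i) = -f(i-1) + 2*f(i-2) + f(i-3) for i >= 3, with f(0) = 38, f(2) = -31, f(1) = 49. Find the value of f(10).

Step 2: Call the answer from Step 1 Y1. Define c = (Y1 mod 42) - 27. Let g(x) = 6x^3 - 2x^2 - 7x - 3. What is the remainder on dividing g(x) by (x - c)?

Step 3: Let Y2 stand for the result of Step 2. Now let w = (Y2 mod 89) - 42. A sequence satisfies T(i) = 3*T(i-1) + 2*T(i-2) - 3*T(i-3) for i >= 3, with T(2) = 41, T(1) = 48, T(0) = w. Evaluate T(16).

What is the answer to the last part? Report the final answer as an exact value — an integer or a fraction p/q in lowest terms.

1516647025

Step 1: f(3) = -1*(-31) + 2*(49) + 1*(38) = 167; iterating: f(3)=167, f(4)=-180, f(5)=483, f(6)=-676, f(7)=1462, f(8)=-2331, f(9)=4579, f(10)=-7779; answer -7779
Step 2: Y1 = -7779; c = 6; remainder = value at the root: 6*(6)^3 - 2*(6)^2 - 7*(6)^1 - 3 = (1296) + (-72) + (-42) + (-3) = 1179; answer 1179
Step 3: Y2 = 1179; w = -20; T(3) = 3*(41) + 2*(48) - 3*(-20) = 279; iterating: T(3)=279, T(4)=775, T(5)=2760, T(6)=8993, T(7)=30174, T(8)=100228, T(9)=334053, T(10)=1112093, T(11)=3703701, T(12)=12333130, T(13)=41070513, T(14)=136766696, T(15)=455441724, T(16)=1516647025; answer 1516647025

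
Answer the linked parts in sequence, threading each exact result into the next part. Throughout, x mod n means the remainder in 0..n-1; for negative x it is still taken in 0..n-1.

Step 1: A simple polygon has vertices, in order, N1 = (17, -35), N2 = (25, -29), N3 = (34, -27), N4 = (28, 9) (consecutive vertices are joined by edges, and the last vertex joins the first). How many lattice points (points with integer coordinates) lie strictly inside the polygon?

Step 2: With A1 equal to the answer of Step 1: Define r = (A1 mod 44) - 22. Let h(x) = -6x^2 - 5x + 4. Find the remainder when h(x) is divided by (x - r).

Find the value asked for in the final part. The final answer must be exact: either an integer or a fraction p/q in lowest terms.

-1612

Step 1: cross terms: (17*-29 - 25*-35)=382, (25*-27 - 34*-29)=311, (34*9 - 28*-27)=1062, (28*-35 - 17*9)=-1133; twice the area = |622| = 622; area = 311; boundary points = 2 + 1 + 6 + 11 = 20; strictly interior points = area - boundary/2 + 1 = 302; answer 302
Step 2: A1 = 302; r = 16; remainder = value at the root: -6*(16)^2 - 5*(16)^1 + 4 = (-1536) + (-80) + (4) = -1612; answer -1612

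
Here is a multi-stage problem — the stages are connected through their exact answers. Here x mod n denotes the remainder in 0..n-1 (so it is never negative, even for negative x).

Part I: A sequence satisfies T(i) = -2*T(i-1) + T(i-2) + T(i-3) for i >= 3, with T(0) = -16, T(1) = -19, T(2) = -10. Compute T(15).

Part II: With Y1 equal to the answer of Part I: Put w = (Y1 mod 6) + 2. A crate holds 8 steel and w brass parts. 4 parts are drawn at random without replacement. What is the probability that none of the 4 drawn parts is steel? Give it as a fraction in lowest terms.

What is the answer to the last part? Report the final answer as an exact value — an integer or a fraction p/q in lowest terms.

1/39

Part I: T(3) = -2*(-10) + 1*(-19) + 1*(-16) = -15; iterating: T(3)=-15, T(4)=1, T(5)=-27, T(6)=40, T(7)=-106, T(8)=225, T(9)=-516, T(10)=1151, T(11)=-2593, T(12)=5821, T(13)=-13084, T(14)=29396, T(15)=-66055; answer -66055
Part II: Y1 = -66055; w = 7; total draws C(15,4) = 1365; favorable C(7,4) = 35; P = 1/39; answer 1/39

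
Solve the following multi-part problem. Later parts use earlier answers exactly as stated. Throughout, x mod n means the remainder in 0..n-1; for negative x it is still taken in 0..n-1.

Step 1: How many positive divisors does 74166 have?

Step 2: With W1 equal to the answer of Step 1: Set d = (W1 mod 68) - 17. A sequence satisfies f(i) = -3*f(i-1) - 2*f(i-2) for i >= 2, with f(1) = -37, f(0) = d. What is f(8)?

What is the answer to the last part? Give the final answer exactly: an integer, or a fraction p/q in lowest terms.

Step 1: 74166 = 2 * 3 * 47 * 263; number of divisors = (1+1) * (1+1) * (1+1) * (1+1) = 16; answer 16
Step 2: W1 = 16; d = -1; f(2) = -3*(-37) - 2*(-1) = 113; iterating: f(2)=113, f(3)=-265, f(4)=569, f(5)=-1177, f(6)=2393, f(7)=-4825, f(8)=9689; answer 9689

9689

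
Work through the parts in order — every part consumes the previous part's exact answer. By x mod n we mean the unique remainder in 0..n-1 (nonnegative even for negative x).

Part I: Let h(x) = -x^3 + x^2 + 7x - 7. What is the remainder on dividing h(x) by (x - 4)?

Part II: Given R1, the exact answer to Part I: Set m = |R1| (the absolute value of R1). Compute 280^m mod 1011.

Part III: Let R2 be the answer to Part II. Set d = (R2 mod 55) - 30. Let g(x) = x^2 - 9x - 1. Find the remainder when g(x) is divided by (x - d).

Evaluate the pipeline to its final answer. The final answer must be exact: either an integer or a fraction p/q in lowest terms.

Part I: remainder = value at the root: -1*(4)^3 + 1*(4)^2 + 7*(4)^1 - 7 = (-64) + (16) + (28) + (-7) = -27; answer -27
Part II: R1 = -27; m = 27; squarings mod 1011: 280^1=280, 280^2=553, 280^4=487, 280^8=595, 280^16=175; 280^27 = 280^1 * 280^2 * 280^8 * 280^16 = 766 (mod 1011); answer 766
Part III: R2 = 766; d = 21; remainder = value at the root: 1*(21)^2 - 9*(21)^1 - 1 = (441) + (-189) + (-1) = 251; answer 251

251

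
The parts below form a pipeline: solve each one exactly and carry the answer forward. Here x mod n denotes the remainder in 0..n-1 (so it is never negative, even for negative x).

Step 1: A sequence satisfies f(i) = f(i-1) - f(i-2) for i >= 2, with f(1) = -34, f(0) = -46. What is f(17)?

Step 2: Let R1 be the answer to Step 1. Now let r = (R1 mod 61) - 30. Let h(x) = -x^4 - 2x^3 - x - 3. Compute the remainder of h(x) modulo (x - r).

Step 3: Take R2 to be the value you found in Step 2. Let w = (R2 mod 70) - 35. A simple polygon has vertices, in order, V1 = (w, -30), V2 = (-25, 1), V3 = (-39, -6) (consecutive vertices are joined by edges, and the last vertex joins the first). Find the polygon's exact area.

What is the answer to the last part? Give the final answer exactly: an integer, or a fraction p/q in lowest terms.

Step 1: f(2) = 1*(-34) - 1*(-46) = 12; iterating: f(2)=12, f(3)=46, f(4)=34, f(5)=-12, f(6)=-46, f(7)=-34, f(8)=12, f(9)=46, f(10)=34, f(11)=-12, f(12)=-46, f(13)=-34, f(14)=12, f(15)=46, f(16)=34, f(17)=-12; answer -12
Step 2: R1 = -12; r = 19; remainder = value at the root: -1*(19)^4 - 2*(19)^3 - 1*(19)^1 - 3 = (-130321) + (-13718) + (-19) + (-3) = -144061; answer -144061
Step 3: R2 = -144061; w = 34; cross terms: (34*1 - -25*-30)=-716, (-25*-6 - -39*1)=189, (-39*-30 - 34*-6)=1374; twice the area = |847| = 847; area = 847/2; answer 847/2

847/2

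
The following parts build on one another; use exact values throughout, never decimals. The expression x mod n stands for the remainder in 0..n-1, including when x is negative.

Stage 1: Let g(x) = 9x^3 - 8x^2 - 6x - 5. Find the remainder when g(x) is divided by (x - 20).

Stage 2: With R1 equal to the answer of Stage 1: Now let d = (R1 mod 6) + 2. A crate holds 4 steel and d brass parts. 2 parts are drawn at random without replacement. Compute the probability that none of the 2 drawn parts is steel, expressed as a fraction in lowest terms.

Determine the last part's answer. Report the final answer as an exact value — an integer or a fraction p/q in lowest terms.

21/55

Stage 1: remainder = value at the root: 9*(20)^3 - 8*(20)^2 - 6*(20)^1 - 5 = (72000) + (-3200) + (-120) + (-5) = 68675; answer 68675
Stage 2: R1 = 68675; d = 7; total draws C(11,2) = 55; favorable C(7,2) = 21; P = 21/55; answer 21/55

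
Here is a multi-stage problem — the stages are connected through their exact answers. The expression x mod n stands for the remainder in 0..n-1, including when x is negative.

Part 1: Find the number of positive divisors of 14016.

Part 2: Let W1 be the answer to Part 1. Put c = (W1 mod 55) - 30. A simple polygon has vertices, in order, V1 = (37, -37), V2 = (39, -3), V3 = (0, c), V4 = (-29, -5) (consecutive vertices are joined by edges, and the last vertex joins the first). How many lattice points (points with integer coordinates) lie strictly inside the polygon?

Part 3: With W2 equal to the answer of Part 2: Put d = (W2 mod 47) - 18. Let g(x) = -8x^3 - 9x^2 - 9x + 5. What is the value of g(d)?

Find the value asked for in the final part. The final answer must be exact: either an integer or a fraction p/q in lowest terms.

Part 1: 14016 = 2^6 * 3 * 73; number of divisors = (6+1) * (1+1) * (1+1) = 28; answer 28
Part 2: W1 = 28; c = -2; cross terms: (37*-3 - 39*-37)=1332, (39*-2 - 0*-3)=-78, (0*-5 - -29*-2)=-58, (-29*-37 - 37*-5)=1258; twice the area = |2454| = 2454; area = 1227; boundary points = 2 + 1 + 1 + 2 = 6; strictly interior points = area - boundary/2 + 1 = 1225; answer 1225
Part 3: W2 = 1225; d = -15; -8*(-15)^3 - 9*(-15)^2 - 9*(-15)^1 + 5 = (27000) + (-2025) + (135) + (5) = 25115; answer 25115

25115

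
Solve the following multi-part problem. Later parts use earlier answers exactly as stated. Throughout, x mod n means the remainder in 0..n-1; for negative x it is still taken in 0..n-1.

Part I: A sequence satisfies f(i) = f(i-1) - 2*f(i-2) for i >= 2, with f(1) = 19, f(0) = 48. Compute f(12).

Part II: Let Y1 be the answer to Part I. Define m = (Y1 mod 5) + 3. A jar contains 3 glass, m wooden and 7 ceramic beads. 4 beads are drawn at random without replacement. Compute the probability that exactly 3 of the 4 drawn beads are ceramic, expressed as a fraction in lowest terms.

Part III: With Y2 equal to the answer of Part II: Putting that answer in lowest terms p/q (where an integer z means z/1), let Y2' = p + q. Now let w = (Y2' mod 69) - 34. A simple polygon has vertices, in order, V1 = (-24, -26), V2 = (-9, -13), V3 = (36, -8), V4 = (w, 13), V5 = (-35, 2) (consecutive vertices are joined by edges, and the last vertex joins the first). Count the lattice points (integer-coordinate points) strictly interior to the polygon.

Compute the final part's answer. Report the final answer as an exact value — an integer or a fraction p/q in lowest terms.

1311

Part I: f(2) = 1*(19) - 2*(48) = -77; iterating: f(2)=-77, f(3)=-115, f(4)=39, f(5)=269, f(6)=191, f(7)=-347, f(8)=-729, f(9)=-35, f(10)=1423, f(11)=1493, f(12)=-1353; answer -1353
Part II: Y1 = -1353; m = 5; total draws C(15,4) = 1365; favorable C(7,3)*C(8,1) = 280; P = 8/39; answer 8/39
Part III: Y2 = 8/39; threaded value p + q = 47; w = 13; cross terms: (-24*-13 - -9*-26)=78, (-9*-8 - 36*-13)=540, (36*13 - 13*-8)=572, (13*2 - -35*13)=481, (-35*-26 - -24*2)=958; twice the area = |2629| = 2629; area = 2629/2; boundary points = 1 + 5 + 1 + 1 + 1 = 9; strictly interior points = area - boundary/2 + 1 = 1311; answer 1311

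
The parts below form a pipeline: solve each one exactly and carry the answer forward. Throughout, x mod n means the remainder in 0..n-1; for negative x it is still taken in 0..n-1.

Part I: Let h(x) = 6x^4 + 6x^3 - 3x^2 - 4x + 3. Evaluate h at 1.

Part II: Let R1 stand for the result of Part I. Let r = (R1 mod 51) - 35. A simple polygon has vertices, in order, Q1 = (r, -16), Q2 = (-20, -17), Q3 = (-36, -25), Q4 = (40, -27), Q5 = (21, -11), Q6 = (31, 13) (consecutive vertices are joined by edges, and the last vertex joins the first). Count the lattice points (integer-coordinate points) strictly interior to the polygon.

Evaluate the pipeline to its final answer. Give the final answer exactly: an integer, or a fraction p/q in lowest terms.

1277

Part I: 6*(1)^4 + 6*(1)^3 - 3*(1)^2 - 4*(1)^1 + 3 = (6) + (6) + (-3) + (-4) + (3) = 8; answer 8
Part II: R1 = 8; r = -27; cross terms: (-27*-17 - -20*-16)=139, (-20*-25 - -36*-17)=-112, (-36*-27 - 40*-25)=1972, (40*-11 - 21*-27)=127, (21*13 - 31*-11)=614, (31*-16 - -27*13)=-145; twice the area = |2595| = 2595; area = 2595/2; boundary points = 1 + 8 + 2 + 1 + 2 + 29 = 43; strictly interior points = area - boundary/2 + 1 = 1277; answer 1277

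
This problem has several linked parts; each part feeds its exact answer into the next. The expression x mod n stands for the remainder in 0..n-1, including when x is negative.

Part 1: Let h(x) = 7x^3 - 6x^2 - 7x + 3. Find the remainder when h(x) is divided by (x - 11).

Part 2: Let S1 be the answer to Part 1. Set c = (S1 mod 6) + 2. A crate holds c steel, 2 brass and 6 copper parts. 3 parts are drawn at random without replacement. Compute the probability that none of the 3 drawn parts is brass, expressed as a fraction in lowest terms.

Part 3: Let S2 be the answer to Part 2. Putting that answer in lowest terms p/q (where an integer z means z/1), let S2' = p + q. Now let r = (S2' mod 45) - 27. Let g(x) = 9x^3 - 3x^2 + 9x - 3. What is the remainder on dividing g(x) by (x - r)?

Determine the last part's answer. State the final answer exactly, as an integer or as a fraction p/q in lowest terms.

24231

Part 1: remainder = value at the root: 7*(11)^3 - 6*(11)^2 - 7*(11)^1 + 3 = (9317) + (-726) + (-77) + (3) = 8517; answer 8517
Part 2: S1 = 8517; c = 5; total draws C(13,3) = 286; favorable C(11,3) = 165; P = 15/26; answer 15/26
Part 3: S2 = 15/26; threaded value p + q = 41; r = 14; remainder = value at the root: 9*(14)^3 - 3*(14)^2 + 9*(14)^1 - 3 = (24696) + (-588) + (126) + (-3) = 24231; answer 24231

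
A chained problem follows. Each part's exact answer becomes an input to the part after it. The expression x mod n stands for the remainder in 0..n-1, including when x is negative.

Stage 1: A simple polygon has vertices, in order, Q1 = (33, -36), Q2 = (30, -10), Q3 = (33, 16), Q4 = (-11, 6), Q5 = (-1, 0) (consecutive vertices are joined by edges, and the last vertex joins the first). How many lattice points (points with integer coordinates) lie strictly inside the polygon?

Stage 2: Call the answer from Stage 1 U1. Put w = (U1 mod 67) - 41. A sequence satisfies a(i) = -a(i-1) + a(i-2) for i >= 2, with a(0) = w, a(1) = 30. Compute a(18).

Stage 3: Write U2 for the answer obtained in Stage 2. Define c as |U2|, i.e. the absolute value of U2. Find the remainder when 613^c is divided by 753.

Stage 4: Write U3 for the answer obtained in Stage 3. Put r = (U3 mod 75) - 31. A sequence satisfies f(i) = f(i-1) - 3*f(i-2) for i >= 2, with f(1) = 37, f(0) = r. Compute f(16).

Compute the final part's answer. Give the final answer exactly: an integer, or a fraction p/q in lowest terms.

126949

Stage 1: cross terms: (33*-10 - 30*-36)=750, (30*16 - 33*-10)=810, (33*6 - -11*16)=374, (-11*0 - -1*6)=6, (-1*-36 - 33*0)=36; twice the area = |1976| = 1976; area = 988; boundary points = 1 + 1 + 2 + 2 + 2 = 8; strictly interior points = area - boundary/2 + 1 = 985; answer 985
Stage 2: U1 = 985; w = 6; a(2) = -1*(30) + 1*(6) = -24; iterating: a(2)=-24, a(3)=54, a(4)=-78, a(5)=132, a(6)=-210, a(7)=342, a(8)=-552, a(9)=894, a(10)=-1446, a(11)=2340, a(12)=-3786, a(13)=6126, a(14)=-9912, a(15)=16038, a(16)=-25950, a(17)=41988, a(18)=-67938; answer -67938
Stage 3: U2 = -67938; c = 67938; squarings mod 753: 613^1=613, 613^2=22, 613^4=484, 613^8=73, 613^16=58, 613^32=352, 613^64=412, 613^128=319, 613^256=106, 613^512=694, 613^1024=469, 613^2048=85, 613^4096=448, 613^8192=406, 613^16384=682, 613^32768=523, 613^65536=190; 613^67938 = 613^2 * 613^32 * 613^64 * 613^256 * 613^2048 * 613^65536 = 340 (mod 753); answer 340
Stage 4: U3 = 340; r = 9; f(2) = 1*(37) - 3*(9) = 10; iterating: f(2)=10, f(3)=-101, f(4)=-131, f(5)=172, f(6)=565, f(7)=49, f(8)=-1646, f(9)=-1793, f(10)=3145, f(11)=8524, f(12)=-911, f(13)=-26483, f(14)=-23750, f(15)=55699, f(16)=126949; answer 126949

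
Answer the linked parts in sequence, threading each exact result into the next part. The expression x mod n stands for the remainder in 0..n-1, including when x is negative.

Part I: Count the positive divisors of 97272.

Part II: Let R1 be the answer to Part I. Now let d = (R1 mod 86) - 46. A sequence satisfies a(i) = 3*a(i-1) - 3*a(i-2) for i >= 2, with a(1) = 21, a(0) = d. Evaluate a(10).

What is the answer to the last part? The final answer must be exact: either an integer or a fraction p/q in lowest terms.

-4131

Part I: 97272 = 2^3 * 3^2 * 7 * 193; number of divisors = (3+1) * (2+1) * (1+1) * (1+1) = 48; answer 48
Part II: R1 = 48; d = 2; a(2) = 3*(21) - 3*(2) = 57; iterating: a(2)=57, a(3)=108, a(4)=153, a(5)=135, a(6)=-54, a(7)=-567, a(8)=-1539, a(9)=-2916, a(10)=-4131; answer -4131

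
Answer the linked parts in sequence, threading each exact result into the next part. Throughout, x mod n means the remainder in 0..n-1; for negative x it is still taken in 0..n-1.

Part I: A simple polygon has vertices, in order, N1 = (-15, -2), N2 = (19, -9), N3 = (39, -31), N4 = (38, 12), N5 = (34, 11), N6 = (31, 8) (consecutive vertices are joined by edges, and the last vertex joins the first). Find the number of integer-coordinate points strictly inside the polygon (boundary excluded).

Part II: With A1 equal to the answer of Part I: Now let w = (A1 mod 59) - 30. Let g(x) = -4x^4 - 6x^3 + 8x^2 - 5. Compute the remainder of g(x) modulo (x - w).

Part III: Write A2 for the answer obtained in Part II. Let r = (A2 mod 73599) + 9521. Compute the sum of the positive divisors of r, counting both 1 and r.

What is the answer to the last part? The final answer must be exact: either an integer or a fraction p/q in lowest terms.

40212

Part I: cross terms: (-15*-9 - 19*-2)=173, (19*-31 - 39*-9)=-238, (39*12 - 38*-31)=1646, (38*11 - 34*12)=10, (34*8 - 31*11)=-69, (31*-2 - -15*8)=58; twice the area = |1580| = 1580; area = 790; boundary points = 1 + 2 + 1 + 1 + 3 + 2 = 10; strictly interior points = area - boundary/2 + 1 = 786; answer 786
Part II: A1 = 786; w = -11; remainder = value at the root: -4*(-11)^4 - 6*(-11)^3 + 8*(-11)^2 - 5 = (-58564) + (7986) + (968) + (-5) = -49615; answer -49615
Part III: A2 = -49615; r = 33505; 33505 = 5 * 6701; sigma = (1 + 5) * (1 + 6701) = 6 * 6702 = 40212; answer 40212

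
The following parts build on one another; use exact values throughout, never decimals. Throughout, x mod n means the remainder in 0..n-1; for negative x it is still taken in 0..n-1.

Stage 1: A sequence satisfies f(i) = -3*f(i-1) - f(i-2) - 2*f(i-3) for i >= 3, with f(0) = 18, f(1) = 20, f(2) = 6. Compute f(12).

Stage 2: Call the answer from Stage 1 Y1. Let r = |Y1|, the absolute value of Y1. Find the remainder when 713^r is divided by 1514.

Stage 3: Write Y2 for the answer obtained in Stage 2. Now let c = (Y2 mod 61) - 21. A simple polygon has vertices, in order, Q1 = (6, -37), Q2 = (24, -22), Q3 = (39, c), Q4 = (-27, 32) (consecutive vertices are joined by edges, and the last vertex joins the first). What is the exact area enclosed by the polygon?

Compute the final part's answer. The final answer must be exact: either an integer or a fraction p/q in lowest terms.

4485/2

Stage 1: f(3) = -3*(6) - 1*(20) - 2*(18) = -74; iterating: f(3)=-74, f(4)=176, f(5)=-466, f(6)=1370, f(7)=-3996, f(8)=11550, f(9)=-33394, f(10)=96624, f(11)=-279578, f(12)=808898; answer 808898
Stage 2: Y1 = 808898; r = 808898; squarings mod 1514: 713^1=713, 713^2=1179, 713^4=189, 713^8=899, 713^16=1239, 713^32=1439, 713^64=1083, 713^128=1053, 713^256=561, 713^512=1323, 713^1024=145, 713^2048=1343, 713^4096=475, 713^8192=39, 713^16384=7, 713^32768=49, 713^65536=887, 713^131072=1003, 713^262144=713, 713^524288=1179; 713^808898 = 713^2 * 713^64 * 713^128 * 713^256 * 713^512 * 713^1024 * 713^4096 * 713^16384 * 713^262144 * 713^524288 = 281 (mod 1514); answer 281
Stage 3: Y2 = 281; c = 16; cross terms: (6*-22 - 24*-37)=756, (24*16 - 39*-22)=1242, (39*32 - -27*16)=1680, (-27*-37 - 6*32)=807; twice the area = |4485| = 4485; area = 4485/2; answer 4485/2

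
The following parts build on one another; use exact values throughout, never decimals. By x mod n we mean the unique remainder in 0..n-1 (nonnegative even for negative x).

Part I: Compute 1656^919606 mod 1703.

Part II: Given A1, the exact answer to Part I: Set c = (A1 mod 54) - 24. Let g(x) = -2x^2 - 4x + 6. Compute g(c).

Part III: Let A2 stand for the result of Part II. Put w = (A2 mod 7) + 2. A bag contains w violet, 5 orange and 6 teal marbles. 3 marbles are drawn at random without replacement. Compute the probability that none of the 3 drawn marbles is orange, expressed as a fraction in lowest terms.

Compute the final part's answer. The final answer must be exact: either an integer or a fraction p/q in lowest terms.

Part I: squarings mod 1703: 1656^1=1656, 1656^2=506, 1656^4=586, 1656^8=1093, 1656^16=846, 1656^32=456, 1656^64=170, 1656^128=1652, 1656^256=898, 1656^512=885, 1656^1024=1548, 1656^2048=183, 1656^4096=1132, 1656^8192=768, 1656^16384=586, 1656^32768=1093, 1656^65536=846, 1656^131072=456, 1656^262144=170, 1656^524288=1652; 1656^919606 = 1656^2 * 1656^4 * 1656^16 * 1656^32 * 1656^2048 * 1656^131072 * 1656^262144 * 1656^524288 = 1611 (mod 1703); answer 1611
Part II: A1 = 1611; c = 21; -2*(21)^2 - 4*(21)^1 + 6 = (-882) + (-84) + (6) = -960; answer -960
Part III: A2 = -960; w = 8; total draws C(19,3) = 969; favorable C(14,3) = 364; P = 364/969; answer 364/969

364/969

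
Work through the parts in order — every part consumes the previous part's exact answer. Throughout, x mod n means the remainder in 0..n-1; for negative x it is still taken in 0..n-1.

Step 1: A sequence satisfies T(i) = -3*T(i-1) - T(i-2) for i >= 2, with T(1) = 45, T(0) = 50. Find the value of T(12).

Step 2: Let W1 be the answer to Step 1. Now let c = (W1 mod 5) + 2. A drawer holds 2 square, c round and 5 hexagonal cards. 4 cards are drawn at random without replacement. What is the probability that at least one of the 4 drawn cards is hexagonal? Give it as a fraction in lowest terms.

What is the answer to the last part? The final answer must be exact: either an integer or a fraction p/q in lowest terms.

125/126

Step 1: T(2) = -3*(45) - 1*(50) = -185; iterating: T(2)=-185, T(3)=510, T(4)=-1345, T(5)=3525, T(6)=-9230, T(7)=24165, T(8)=-63265, T(9)=165630, T(10)=-433625, T(11)=1135245, T(12)=-2972110; answer -2972110
Step 2: W1 = -2972110; c = 2; total draws C(9,4) = 126; complement C(4,4) = 1; favorable 126 - 1 = 125; P = 125/126; answer 125/126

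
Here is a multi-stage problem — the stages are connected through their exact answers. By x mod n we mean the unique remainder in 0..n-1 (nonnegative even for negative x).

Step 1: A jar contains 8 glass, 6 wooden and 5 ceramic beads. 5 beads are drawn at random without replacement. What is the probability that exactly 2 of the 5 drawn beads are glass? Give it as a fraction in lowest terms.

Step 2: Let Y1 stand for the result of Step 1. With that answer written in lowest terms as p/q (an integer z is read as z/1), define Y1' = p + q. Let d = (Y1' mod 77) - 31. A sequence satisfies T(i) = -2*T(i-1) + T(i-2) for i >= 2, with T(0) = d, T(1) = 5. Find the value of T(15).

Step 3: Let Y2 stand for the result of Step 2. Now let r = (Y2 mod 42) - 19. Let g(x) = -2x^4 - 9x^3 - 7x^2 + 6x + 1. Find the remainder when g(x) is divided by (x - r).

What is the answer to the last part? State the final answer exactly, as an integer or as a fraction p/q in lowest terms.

-394679

Step 1: total draws C(19,5) = 11628; favorable C(8,2)*C(11,3) = 4620; P = 385/969; answer 385/969
Step 2: Y1 = 385/969; threaded value p + q = 1354; d = 14; T(2) = -2*(5) + 1*(14) = 4; iterating: T(2)=4, T(3)=-3, T(4)=10, T(5)=-23, T(6)=56, T(7)=-135, T(8)=326, T(9)=-787, T(10)=1900, T(11)=-4587, T(12)=11074, T(13)=-26735, T(14)=64544, T(15)=-155823; answer -155823
Step 3: Y2 = -155823; r = 20; remainder = value at the root: -2*(20)^4 - 9*(20)^3 - 7*(20)^2 + 6*(20)^1 + 1 = (-320000) + (-72000) + (-2800) + (120) + (1) = -394679; answer -394679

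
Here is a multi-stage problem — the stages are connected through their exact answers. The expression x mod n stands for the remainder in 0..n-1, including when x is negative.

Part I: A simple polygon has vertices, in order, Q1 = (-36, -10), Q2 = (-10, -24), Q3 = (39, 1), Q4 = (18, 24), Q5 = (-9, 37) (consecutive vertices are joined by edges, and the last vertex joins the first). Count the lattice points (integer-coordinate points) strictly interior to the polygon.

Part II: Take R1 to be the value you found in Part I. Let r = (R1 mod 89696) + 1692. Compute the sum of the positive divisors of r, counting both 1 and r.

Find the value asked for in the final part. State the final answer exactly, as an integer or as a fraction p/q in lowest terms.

8304

Part I: cross terms: (-36*-24 - -10*-10)=764, (-10*1 - 39*-24)=926, (39*24 - 18*1)=918, (18*37 - -9*24)=882, (-9*-10 - -36*37)=1422; twice the area = |4912| = 4912; area = 2456; boundary points = 2 + 1 + 1 + 1 + 1 = 6; strictly interior points = area - boundary/2 + 1 = 2454; answer 2454
Part II: R1 = 2454; r = 4146; 4146 = 2 * 3 * 691; sigma = (1 + 2) * (1 + 3) * (1 + 691) = 3 * 4 * 692 = 8304; answer 8304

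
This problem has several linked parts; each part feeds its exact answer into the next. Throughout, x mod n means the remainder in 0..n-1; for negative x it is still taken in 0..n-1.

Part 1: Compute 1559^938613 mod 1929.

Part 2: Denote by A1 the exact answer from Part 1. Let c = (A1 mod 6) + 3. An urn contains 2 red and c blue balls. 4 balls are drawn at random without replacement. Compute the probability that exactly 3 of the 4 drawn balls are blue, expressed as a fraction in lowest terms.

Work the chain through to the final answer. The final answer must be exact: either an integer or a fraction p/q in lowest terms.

4/7

Part 1: squarings mod 1929: 1559^1=1559, 1559^2=1870, 1559^4=1552, 1559^8=1312, 1559^16=676, 1559^32=1732, 1559^64=229, 1559^128=358, 1559^256=850, 1559^512=1054, 1559^1024=1741, 1559^2048=622, 1559^4096=1084, 1559^8192=295, 1559^16384=220, 1559^32768=175, 1559^65536=1690, 1559^131072=1180, 1559^262144=1591, 1559^524288=433; 1559^938613 = 1559^1 * 1559^4 * 1559^16 * 1559^32 * 1559^64 * 1559^512 * 1559^4096 * 1559^16384 * 1559^131072 * 1559^262144 * 1559^524288 = 668 (mod 1929); answer 668
Part 2: A1 = 668; c = 5; total draws C(7,4) = 35; favorable C(5,3)*C(2,1) = 20; P = 4/7; answer 4/7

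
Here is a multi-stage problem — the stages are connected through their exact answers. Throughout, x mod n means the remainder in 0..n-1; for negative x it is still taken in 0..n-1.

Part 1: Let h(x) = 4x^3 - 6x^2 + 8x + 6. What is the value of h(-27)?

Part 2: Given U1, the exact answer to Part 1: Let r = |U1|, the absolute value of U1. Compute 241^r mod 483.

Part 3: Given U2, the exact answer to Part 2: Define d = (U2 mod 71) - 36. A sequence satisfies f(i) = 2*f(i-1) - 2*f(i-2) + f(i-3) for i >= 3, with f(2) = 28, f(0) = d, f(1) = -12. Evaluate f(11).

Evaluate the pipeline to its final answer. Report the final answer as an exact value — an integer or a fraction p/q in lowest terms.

76

Part 1: 4*(-27)^3 - 6*(-27)^2 + 8*(-27)^1 + 6 = (-78732) + (-4374) + (-216) + (6) = -83316; answer -83316
Part 2: U1 = -83316; r = 83316; squarings mod 483: 241^1=241, 241^2=121, 241^4=151, 241^8=100, 241^16=340, 241^32=163, 241^64=4, 241^128=16, 241^256=256, 241^512=331, 241^1024=403, 241^2048=121, 241^4096=151, 241^8192=100, 241^16384=340, 241^32768=163, 241^65536=4; 241^83316 = 241^4 * 241^16 * 241^32 * 241^64 * 241^256 * 241^1024 * 241^16384 * 241^65536 = 190 (mod 483); answer 190
Part 3: U2 = 190; d = 12; f(3) = 2*(28) - 2*(-12) + 1*(12) = 92; iterating: f(3)=92, f(4)=116, f(5)=76, f(6)=12, f(7)=-12, f(8)=28, f(9)=92, f(10)=116, f(11)=76; answer 76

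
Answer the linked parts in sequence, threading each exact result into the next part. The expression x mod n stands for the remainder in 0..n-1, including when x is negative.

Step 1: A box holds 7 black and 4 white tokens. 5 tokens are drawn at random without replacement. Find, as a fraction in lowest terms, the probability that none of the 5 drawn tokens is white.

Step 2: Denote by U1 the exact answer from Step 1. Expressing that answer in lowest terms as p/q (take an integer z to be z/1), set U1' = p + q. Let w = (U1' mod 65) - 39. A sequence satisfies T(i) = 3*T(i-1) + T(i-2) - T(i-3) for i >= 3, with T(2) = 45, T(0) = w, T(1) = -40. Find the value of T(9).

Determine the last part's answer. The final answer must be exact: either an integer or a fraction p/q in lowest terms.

Step 1: total draws C(11,5) = 462; favorable C(7,5) = 21; P = 1/22; answer 1/22
Step 2: U1 = 1/22; threaded value p + q = 23; w = -16; T(3) = 3*(45) + 1*(-40) - 1*(-16) = 111; iterating: T(3)=111, T(4)=418, T(5)=1320, T(6)=4267, T(7)=13703, T(8)=44056, T(9)=141604; answer 141604

141604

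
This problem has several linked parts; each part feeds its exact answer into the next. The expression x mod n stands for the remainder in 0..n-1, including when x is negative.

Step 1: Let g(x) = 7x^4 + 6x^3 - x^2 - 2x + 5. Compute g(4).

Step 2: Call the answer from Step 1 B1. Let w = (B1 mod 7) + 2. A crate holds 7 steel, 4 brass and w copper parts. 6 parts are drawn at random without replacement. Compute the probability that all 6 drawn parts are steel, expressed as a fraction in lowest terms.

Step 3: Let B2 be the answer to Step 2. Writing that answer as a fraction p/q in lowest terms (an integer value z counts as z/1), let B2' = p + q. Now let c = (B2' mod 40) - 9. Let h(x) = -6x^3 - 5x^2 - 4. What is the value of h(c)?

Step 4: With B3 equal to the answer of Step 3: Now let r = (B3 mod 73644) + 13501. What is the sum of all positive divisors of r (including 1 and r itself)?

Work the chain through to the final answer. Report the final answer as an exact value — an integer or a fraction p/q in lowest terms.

77760

Step 1: 7*(4)^4 + 6*(4)^3 - 1*(4)^2 - 2*(4)^1 + 5 = (1792) + (384) + (-16) + (-8) + (5) = 2157; answer 2157
Step 2: B1 = 2157; w = 3; total draws C(14,6) = 3003; favorable C(7,6) = 7; P = 1/429; answer 1/429
Step 3: B2 = 1/429; threaded value p + q = 430; c = 21; -6*(21)^3 - 5*(21)^2 - 4 = (-55566) + (-2205) + (-4) = -57775; answer -57775
Step 4: B3 = -57775; r = 29370; 29370 = 2 * 3 * 5 * 11 * 89; sigma = (1 + 2) * (1 + 3) * (1 + 5) * (1 + 11) * (1 + 89) = 3 * 4 * 6 * 12 * 90 = 77760; answer 77760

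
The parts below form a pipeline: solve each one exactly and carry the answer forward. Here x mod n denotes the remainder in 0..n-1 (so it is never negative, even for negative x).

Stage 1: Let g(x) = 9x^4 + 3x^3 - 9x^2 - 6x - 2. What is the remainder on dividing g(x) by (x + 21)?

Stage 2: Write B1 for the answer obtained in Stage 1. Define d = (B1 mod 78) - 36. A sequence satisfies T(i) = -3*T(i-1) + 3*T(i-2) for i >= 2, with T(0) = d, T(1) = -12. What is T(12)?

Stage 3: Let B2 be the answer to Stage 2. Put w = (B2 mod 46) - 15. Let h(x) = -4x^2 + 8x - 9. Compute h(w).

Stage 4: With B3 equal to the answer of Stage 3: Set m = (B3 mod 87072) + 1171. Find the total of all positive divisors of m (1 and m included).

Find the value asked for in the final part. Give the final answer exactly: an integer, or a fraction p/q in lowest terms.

Stage 1: remainder = value at the root: 9*(-21)^4 + 3*(-21)^3 - 9*(-21)^2 - 6*(-21)^1 - 2 = (1750329) + (-27783) + (-3969) + (126) + (-2) = 1718701; answer 1718701
Stage 2: B1 = 1718701; d = 13; T(2) = -3*(-12) + 3*(13) = 75; iterating: T(2)=75, T(3)=-261, T(4)=1008, T(5)=-3807, T(6)=14445, T(7)=-54756, T(8)=207603, T(9)=-787077, T(10)=2984040, T(11)=-11313351, T(12)=42892173; answer 42892173
Stage 3: B2 = 42892173; w = 10; -4*(10)^2 + 8*(10)^1 - 9 = (-400) + (80) + (-9) = -329; answer -329
Stage 4: B3 = -329; m = 87914; 87914 = 2 * 113 * 389; sigma = (1 + 2) * (1 + 113) * (1 + 389) = 3 * 114 * 390 = 133380; answer 133380

133380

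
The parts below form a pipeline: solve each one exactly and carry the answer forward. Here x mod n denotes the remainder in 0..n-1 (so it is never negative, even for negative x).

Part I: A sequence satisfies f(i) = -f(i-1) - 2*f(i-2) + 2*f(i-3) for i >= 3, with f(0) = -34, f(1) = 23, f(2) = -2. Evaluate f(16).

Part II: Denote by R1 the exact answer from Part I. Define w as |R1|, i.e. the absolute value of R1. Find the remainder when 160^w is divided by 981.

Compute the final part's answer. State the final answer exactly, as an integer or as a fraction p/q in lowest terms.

Part I: f(3) = -1*(-2) - 2*(23) + 2*(-34) = -112; iterating: f(3)=-112, f(4)=162, f(5)=58, f(6)=-606, f(7)=814, f(8)=514, f(9)=-3354, f(10)=3954, f(11)=3782, f(12)=-18398, f(13)=18742, f(14)=25618, f(15)=-99898, f(16)=86146; answer 86146
Part II: R1 = 86146; w = 86146; squarings mod 981: 160^1=160, 160^2=94, 160^4=7, 160^8=49, 160^16=439, 160^32=445, 160^64=844, 160^128=130, 160^256=223, 160^512=679, 160^1024=952, 160^2048=841, 160^4096=961, 160^8192=400, 160^16384=97, 160^32768=580, 160^65536=898; 160^86146 = 160^2 * 160^128 * 160^4096 * 160^16384 * 160^65536 = 106 (mod 981); answer 106

106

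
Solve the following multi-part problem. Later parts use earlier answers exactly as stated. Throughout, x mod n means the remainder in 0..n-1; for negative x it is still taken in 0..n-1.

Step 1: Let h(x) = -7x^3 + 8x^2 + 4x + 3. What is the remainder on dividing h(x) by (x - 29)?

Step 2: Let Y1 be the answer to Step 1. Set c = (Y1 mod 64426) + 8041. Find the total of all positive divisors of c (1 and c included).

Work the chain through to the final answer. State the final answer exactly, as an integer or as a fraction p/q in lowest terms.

57088

Step 1: remainder = value at the root: -7*(29)^3 + 8*(29)^2 + 4*(29)^1 + 3 = (-170723) + (6728) + (116) + (3) = -163876; answer -163876
Step 2: Y1 = -163876; c = 37443; 37443 = 3 * 7 * 1783; sigma = (1 + 3) * (1 + 7) * (1 + 1783) = 4 * 8 * 1784 = 57088; answer 57088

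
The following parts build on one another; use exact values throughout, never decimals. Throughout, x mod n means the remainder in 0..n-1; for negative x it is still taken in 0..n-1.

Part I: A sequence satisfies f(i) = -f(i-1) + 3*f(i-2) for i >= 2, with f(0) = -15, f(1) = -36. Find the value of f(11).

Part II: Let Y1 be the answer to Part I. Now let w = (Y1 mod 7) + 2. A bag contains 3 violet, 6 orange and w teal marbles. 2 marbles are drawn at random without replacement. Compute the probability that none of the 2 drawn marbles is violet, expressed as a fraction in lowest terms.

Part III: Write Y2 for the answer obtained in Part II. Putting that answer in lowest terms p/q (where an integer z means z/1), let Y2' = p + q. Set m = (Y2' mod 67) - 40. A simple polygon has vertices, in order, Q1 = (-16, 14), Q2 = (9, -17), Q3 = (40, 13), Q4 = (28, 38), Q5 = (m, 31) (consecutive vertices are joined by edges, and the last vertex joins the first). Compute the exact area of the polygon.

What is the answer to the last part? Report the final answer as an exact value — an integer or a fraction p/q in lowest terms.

4135/2

Part I: f(2) = -1*(-36) + 3*(-15) = -9; iterating: f(2)=-9, f(3)=-99, f(4)=72, f(5)=-369, f(6)=585, f(7)=-1692, f(8)=3447, f(9)=-8523, f(10)=18864, f(11)=-44433; answer -44433
Part II: Y1 = -44433; w = 5; total draws C(14,2) = 91; favorable C(11,2) = 55; P = 55/91; answer 55/91
Part III: Y2 = 55/91; threaded value p + q = 146; m = -28; cross terms: (-16*-17 - 9*14)=146, (9*13 - 40*-17)=797, (40*38 - 28*13)=1156, (28*31 - -28*38)=1932, (-28*14 - -16*31)=104; twice the area = |4135| = 4135; area = 4135/2; answer 4135/2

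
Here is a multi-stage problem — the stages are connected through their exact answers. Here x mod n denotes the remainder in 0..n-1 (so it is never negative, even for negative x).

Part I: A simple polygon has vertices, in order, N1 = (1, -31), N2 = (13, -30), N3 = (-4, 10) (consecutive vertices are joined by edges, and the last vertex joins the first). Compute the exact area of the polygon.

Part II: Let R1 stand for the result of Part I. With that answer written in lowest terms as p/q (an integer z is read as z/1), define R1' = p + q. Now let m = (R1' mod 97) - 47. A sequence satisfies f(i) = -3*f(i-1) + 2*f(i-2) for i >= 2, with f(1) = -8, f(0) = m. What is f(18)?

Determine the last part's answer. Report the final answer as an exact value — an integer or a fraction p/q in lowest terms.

Part I: cross terms: (1*-30 - 13*-31)=373, (13*10 - -4*-30)=10, (-4*-31 - 1*10)=114; twice the area = |497| = 497; area = 497/2; answer 497/2
Part II: R1 = 497/2; threaded value p + q = 499; m = -33; f(2) = -3*(-8) + 2*(-33) = -42; iterating: f(2)=-42, f(3)=110, f(4)=-414, f(5)=1462, f(6)=-5214, f(7)=18566, f(8)=-66126, f(9)=235510, f(10)=-838782, f(11)=2987366, f(12)=-10639662, f(13)=37893718, f(14)=-134960478, f(15)=480668870, f(16)=-1711927566, f(17)=6097120438, f(18)=-21715216446; answer -21715216446

-21715216446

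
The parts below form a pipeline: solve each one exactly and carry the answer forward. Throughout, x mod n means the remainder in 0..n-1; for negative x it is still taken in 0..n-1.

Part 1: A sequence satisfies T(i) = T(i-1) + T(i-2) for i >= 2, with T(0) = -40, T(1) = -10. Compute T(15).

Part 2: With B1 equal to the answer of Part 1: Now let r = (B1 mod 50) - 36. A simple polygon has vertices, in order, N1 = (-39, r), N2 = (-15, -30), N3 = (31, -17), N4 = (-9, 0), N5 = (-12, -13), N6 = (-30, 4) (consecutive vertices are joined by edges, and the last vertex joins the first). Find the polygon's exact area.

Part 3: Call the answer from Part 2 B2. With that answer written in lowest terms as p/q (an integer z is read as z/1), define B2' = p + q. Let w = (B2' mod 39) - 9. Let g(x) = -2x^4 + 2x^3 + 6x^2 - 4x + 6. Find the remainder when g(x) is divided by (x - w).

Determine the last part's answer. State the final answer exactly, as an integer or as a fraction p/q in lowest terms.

Part 1: T(2) = 1*(-10) + 1*(-40) = -50; iterating: T(2)=-50, T(3)=-60, T(4)=-110, T(5)=-170, T(6)=-280, T(7)=-450, T(8)=-730, T(9)=-1180, T(10)=-1910, T(11)=-3090, T(12)=-5000, T(13)=-8090, T(14)=-13090, T(15)=-21180; answer -21180
Part 2: B1 = -21180; r = -16; cross terms: (-39*-30 - -15*-16)=930, (-15*-17 - 31*-30)=1185, (31*0 - -9*-17)=-153, (-9*-13 - -12*0)=117, (-12*4 - -30*-13)=-438, (-30*-16 - -39*4)=636; twice the area = |2277| = 2277; area = 2277/2; answer 2277/2
Part 3: B2 = 2277/2; threaded value p + q = 2279; w = 8; remainder = value at the root: -2*(8)^4 + 2*(8)^3 + 6*(8)^2 - 4*(8)^1 + 6 = (-8192) + (1024) + (384) + (-32) + (6) = -6810; answer -6810

-6810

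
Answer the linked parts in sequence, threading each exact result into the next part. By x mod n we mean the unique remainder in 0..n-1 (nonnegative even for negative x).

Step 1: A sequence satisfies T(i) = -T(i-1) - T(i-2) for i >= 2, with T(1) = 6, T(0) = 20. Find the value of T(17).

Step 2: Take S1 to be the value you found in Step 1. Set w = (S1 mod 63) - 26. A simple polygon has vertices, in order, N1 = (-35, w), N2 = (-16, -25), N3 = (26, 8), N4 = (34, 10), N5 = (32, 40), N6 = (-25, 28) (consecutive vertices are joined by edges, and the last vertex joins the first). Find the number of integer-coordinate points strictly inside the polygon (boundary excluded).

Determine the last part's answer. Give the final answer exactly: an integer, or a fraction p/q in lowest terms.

2596

Step 1: T(2) = -1*(6) - 1*(20) = -26; iterating: T(2)=-26, T(3)=20, T(4)=6, T(5)=-26, T(6)=20, T(7)=6, T(8)=-26, T(9)=20, T(10)=6, T(11)=-26, T(12)=20, T(13)=6, T(14)=-26, T(15)=20, T(16)=6, T(17)=-26; answer -26
Step 2: S1 = -26; w = 11; cross terms: (-35*-25 - -16*11)=1051, (-16*8 - 26*-25)=522, (26*10 - 34*8)=-12, (34*40 - 32*10)=1040, (32*28 - -25*40)=1896, (-25*11 - -35*28)=705; twice the area = |5202| = 5202; area = 2601; boundary points = 1 + 3 + 2 + 2 + 3 + 1 = 12; strictly interior points = area - boundary/2 + 1 = 2596; answer 2596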